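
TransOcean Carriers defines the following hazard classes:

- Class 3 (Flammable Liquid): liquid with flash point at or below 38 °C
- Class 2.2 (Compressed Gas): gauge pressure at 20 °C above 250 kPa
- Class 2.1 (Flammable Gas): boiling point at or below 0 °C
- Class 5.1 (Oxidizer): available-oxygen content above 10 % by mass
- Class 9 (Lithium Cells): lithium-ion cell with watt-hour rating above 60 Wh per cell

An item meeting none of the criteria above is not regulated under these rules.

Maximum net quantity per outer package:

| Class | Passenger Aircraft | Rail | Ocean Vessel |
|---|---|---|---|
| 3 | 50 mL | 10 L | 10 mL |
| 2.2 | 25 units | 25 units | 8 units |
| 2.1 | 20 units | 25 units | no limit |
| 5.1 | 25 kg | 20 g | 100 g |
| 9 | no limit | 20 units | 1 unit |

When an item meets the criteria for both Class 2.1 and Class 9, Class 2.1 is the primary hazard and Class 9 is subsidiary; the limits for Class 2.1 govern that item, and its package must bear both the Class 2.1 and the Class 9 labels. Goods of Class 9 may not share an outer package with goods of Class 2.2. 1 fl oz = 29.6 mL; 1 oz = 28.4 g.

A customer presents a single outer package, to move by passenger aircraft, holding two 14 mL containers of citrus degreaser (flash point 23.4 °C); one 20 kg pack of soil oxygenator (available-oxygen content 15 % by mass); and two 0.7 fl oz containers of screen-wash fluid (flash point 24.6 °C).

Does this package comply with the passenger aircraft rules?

Flash point 23.4 °C meets the Class 3 criterion (Flammable Liquid), so the citrus degreaser is Class 3.
Soil oxygenator: available-oxygen content 15 % by mass > 10 % by mass → Class 5.1 (Oxidizer).
The screen-wash fluid has flash point 24.6 °C, which is ≤ 38 °C, so it is Class 3 (Flammable Liquid).
Total Class 3: (two 14 mL containers = 28 mL) + (two 0.7 fl oz containers = 41.44 mL) = 69.44 mL.
69.44 mL exceeds the passenger aircraft limit of 50 mL for Class 3.
Class 5.1 quantity: 20 kg.
That is within the Class 5.1 passenger aircraft limit of 25 kg.
The segregation rule (Class 9 with Class 2.2) does not apply to Class 3 with Class 5.1.

No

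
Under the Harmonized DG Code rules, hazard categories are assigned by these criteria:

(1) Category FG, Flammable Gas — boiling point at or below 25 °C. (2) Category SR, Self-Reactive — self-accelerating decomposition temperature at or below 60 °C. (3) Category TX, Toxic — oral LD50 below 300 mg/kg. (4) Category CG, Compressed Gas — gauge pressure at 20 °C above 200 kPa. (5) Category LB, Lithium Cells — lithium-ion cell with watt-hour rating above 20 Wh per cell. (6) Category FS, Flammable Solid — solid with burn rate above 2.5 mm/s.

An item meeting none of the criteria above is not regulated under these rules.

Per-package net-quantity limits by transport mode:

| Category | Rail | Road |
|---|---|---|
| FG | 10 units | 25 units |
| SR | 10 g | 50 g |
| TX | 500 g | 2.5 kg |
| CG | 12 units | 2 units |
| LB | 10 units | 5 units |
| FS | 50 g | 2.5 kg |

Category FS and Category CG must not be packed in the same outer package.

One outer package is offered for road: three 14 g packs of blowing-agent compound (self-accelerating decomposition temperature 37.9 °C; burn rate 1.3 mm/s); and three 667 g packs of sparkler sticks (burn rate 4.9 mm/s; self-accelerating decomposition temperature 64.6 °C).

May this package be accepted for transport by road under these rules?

Yes

Blowing-agent compound: self-accelerating decomposition temperature 37.9 °C ≤ 60 °C → Category SR (Self-Reactive).
The sparkler sticks have burn rate 4.9 mm/s, which is > 2.5 mm/s, so they are Category FS (Flammable Solid).
Category FS quantity: three 667 g packs = 2.001 kg.
That is within the Category FS road limit of 2.5 kg.
Category SR quantity: three 14 g packs = 42 g.
42 g ≤ 50 g (road limit, Category SR) — within limit.
The segregation rule (Category FS with Category CG) does not apply to Category FS with Category SR.
Every hazard category is within its road limit and no segregation rule is violated.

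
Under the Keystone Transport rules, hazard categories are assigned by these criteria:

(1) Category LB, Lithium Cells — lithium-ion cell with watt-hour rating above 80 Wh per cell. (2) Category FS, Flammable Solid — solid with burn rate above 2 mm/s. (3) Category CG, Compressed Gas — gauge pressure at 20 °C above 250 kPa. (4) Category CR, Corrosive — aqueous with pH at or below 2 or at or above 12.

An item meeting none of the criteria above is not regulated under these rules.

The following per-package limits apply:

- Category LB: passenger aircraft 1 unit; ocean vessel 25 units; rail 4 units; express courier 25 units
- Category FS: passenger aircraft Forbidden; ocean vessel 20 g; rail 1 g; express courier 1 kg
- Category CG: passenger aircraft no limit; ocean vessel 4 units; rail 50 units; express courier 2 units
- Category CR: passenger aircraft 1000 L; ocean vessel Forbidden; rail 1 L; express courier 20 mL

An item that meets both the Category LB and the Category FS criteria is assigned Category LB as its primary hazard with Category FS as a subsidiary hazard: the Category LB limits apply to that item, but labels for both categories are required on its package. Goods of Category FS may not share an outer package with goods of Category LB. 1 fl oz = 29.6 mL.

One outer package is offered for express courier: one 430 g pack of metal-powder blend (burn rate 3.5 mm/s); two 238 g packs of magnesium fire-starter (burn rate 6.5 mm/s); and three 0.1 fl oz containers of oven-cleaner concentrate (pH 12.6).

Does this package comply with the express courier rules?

Metal-powder blend: burn rate 3.5 mm/s > 2 mm/s → Category FS (Flammable Solid).
Magnesium fire-starter: burn rate 6.5 mm/s > 2 mm/s → Category FS (Flammable Solid).
With pH 12.6 (≥ 12), the oven-cleaner concentrate falls in Category CR.
Total Category FS: 430 g + (two 238 g packs = 476 g) = 906 g.
906 g is within the express courier limit of 1 kg for Category FS.
Category CR quantity: three 0.1 fl oz containers = 8.88 mL.
8.88 mL is within the express courier limit of 20 mL for Category CR.
The segregation rule (Category FS with Category LB) does not apply to Category FS with Category CR.
Every hazard category is within its express courier limit and no segregation rule is violated.

Yes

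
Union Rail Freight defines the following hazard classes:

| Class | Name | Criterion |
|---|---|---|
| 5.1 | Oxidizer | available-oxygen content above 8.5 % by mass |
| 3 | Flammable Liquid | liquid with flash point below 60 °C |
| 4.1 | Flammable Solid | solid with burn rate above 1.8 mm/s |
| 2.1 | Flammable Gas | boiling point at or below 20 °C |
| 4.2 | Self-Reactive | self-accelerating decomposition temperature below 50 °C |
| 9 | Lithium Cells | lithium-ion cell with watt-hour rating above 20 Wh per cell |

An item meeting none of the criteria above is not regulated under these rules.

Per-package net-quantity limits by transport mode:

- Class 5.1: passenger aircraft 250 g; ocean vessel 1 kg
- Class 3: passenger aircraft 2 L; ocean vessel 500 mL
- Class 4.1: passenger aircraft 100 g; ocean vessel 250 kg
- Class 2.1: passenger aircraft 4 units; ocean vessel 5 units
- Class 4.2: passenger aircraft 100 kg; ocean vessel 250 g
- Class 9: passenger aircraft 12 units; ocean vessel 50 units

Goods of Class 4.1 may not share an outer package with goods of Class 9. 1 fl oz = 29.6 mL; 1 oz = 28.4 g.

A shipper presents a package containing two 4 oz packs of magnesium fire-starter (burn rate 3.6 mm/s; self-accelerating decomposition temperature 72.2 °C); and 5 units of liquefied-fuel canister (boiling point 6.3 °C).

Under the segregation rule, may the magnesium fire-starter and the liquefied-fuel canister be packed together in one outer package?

Yes

Burn rate 3.6 mm/s meets the Class 4.1 criterion (Flammable Solid), so the magnesium fire-starter is Class 4.1.
Boiling point 6.3 °C meets the Class 2.1 criterion (Flammable Gas), so the liquefied-fuel canister is Class 2.1.
No segregation rule bars Class 4.1 with Class 2.1.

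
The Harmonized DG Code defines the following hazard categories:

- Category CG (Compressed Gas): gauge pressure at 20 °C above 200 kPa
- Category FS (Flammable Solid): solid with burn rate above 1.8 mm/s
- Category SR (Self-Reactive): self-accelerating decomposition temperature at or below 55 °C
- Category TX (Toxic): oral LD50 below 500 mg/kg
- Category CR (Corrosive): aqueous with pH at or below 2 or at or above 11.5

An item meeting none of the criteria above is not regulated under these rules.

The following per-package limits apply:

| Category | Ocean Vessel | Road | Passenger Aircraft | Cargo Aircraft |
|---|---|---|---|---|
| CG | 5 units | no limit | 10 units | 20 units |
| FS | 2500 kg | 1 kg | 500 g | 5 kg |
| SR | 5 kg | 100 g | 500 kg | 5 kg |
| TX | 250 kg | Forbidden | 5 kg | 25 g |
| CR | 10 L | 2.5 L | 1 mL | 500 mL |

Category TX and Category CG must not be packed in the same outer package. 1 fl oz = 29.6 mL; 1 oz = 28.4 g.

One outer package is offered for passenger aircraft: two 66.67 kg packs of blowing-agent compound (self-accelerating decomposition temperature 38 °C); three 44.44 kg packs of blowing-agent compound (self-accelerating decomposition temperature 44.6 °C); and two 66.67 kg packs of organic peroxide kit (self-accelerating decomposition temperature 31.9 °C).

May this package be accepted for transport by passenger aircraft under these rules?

Blowing-agent compound: self-accelerating decomposition temperature 38 °C ≤ 55 °C → Category SR (Self-Reactive).
Blowing-agent compound: self-accelerating decomposition temperature 44.6 °C ≤ 55 °C → Category SR (Self-Reactive).
Organic peroxide kit: self-accelerating decomposition temperature 31.9 °C ≤ 55 °C → Category SR (Self-Reactive).
Total Category SR: (two 66.67 kg packs = 133.34 kg) + (three 44.44 kg packs = 133.32 kg) + (two 66.67 kg packs = 133.34 kg) = 400 kg.
400 kg is within the passenger aircraft limit of 500 kg for Category SR.

Yes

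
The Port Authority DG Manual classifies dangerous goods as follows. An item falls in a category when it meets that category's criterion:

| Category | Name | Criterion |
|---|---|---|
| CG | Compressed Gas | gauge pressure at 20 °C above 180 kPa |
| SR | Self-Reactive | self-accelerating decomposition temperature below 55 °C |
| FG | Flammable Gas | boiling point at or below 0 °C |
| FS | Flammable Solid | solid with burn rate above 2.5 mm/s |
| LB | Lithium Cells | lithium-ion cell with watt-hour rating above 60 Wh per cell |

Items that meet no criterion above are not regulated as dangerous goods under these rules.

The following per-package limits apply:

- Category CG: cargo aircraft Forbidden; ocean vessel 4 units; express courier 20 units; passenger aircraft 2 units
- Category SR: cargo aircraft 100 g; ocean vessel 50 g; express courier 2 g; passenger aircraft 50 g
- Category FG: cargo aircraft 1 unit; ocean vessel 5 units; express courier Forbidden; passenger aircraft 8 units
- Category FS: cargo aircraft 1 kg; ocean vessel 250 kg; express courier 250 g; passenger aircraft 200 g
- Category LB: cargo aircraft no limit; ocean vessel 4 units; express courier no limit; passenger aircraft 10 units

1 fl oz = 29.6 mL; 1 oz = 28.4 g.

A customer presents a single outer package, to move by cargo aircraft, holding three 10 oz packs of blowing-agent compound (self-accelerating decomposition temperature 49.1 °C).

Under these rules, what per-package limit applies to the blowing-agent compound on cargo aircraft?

Self-accelerating decomposition temperature 49.1 °C meets the Category SR criterion (Self-Reactive), so the blowing-agent compound is Category SR.
The cargo aircraft limit for Category SR is 100 g.

100 g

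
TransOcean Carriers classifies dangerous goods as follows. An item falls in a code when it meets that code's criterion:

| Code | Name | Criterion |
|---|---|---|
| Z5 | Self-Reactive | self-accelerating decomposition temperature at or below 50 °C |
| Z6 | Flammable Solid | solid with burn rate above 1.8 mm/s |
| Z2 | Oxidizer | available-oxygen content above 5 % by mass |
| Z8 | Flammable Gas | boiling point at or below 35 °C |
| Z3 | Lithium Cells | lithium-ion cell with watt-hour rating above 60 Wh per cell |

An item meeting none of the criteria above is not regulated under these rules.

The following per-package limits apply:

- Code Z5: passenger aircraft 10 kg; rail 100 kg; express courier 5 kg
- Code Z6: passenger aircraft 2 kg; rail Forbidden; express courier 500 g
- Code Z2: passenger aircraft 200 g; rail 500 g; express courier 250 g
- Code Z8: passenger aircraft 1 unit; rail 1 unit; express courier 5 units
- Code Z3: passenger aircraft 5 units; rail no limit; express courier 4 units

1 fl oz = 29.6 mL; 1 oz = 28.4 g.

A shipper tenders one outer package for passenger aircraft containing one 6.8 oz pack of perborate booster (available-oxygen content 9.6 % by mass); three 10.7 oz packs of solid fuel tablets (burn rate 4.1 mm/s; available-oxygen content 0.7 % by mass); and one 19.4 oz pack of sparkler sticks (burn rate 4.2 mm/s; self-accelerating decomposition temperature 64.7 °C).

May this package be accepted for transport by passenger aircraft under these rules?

Yes

With available-oxygen content 9.6 % by mass (> 5 % by mass), the perborate booster falls in Code Z2.
The solid fuel tablets have burn rate 4.1 mm/s, which is > 1.8 mm/s, so they are Code Z6 (Flammable Solid).
Burn rate 4.2 mm/s meets the Code Z6 criterion (Flammable Solid), so the sparkler sticks are Code Z6.
Total Code Z6: (three 10.7 oz packs = 911.64 g) + (one 19.4 oz pack = 550.96 g) = 1462.6 g.
1462.6 g is within the passenger aircraft limit of 2 kg for Code Z6.
Code Z2 quantity: one 6.8 oz pack = 193.12 g.
That is within the Code Z2 passenger aircraft limit of 200 g.
Every hazard code is within its passenger aircraft limit and no segregation rule is violated.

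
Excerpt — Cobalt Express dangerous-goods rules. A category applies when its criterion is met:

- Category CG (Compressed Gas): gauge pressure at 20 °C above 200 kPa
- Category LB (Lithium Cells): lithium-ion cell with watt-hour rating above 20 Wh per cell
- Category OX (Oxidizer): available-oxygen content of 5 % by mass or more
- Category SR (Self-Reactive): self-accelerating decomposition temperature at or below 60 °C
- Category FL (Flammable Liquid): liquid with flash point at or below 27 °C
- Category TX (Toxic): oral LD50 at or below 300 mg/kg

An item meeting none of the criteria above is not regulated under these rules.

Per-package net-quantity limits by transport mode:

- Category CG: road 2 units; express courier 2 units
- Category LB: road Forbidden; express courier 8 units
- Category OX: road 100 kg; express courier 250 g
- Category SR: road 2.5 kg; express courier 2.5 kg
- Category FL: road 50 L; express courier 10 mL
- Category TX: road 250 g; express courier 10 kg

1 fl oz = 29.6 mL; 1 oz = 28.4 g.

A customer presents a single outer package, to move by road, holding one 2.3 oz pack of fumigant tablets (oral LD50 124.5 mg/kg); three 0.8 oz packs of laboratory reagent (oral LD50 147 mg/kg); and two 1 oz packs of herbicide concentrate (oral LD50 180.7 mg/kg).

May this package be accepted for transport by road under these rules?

Yes

With oral LD50 124.5 mg/kg (≤ 300 mg/kg), the fumigant tablets fall in Category TX.
The laboratory reagent has oral LD50 147 mg/kg, which is ≤ 300 mg/kg, so it is Category TX (Toxic).
Herbicide concentrate: oral LD50 180.7 mg/kg ≤ 300 mg/kg → Category TX (Toxic).
Total Category TX: (one 2.3 oz pack = 65.32 g) + (three 0.8 oz packs = 68.16 g) + (two 1 oz packs = 56.8 g) = 190.28 g.
That is within the Category TX road limit of 250 g.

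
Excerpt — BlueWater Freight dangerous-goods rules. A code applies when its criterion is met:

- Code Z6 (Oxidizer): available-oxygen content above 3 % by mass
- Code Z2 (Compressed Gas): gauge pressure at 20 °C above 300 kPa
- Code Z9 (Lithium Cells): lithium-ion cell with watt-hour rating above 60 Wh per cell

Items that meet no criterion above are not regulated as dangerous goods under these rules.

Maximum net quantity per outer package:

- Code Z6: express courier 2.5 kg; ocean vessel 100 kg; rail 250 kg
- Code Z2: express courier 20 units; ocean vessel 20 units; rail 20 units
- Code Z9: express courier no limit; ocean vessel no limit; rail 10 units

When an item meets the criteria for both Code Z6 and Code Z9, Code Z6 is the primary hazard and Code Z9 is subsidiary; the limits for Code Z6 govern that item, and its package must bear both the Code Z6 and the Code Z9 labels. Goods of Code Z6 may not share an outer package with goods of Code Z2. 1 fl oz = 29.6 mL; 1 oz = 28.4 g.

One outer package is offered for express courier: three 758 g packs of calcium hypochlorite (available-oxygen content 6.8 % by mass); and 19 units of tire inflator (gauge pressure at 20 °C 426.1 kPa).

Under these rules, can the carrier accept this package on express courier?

The calcium hypochlorite has available-oxygen content 6.8 % by mass, which is > 3 % by mass, so it is Code Z6 (Oxidizer).
The tire inflator has gauge pressure at 20 °C 426.1 kPa, which is > 300 kPa, so it is Code Z2 (Compressed Gas).
Code Z6 quantity: three 758 g packs = 2.274 kg.
That is within the Code Z6 express courier limit of 2.5 kg.
Code Z2 quantity: 19 units.
That is within the Code Z2 express courier limit of 20 units.
Code Z6 and Code Z2 may not share an outer package.

No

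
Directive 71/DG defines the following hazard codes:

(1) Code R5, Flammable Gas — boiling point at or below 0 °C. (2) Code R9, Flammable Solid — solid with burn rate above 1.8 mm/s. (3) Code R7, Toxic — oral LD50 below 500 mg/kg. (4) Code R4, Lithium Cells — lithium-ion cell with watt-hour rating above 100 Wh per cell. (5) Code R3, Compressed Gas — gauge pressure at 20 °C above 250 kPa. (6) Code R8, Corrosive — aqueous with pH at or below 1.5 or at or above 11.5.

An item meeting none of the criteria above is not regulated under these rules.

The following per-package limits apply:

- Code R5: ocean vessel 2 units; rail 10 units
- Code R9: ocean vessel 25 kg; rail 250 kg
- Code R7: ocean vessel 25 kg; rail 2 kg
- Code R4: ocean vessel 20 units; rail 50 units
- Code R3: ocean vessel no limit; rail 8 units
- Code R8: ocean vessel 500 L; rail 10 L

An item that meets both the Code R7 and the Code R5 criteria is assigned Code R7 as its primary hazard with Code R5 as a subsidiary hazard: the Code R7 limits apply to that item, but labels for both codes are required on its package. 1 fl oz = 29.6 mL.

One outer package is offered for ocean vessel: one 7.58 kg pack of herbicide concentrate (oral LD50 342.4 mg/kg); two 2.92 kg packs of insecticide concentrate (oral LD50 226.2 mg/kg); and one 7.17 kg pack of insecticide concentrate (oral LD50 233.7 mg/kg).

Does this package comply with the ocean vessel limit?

Yes

Herbicide concentrate: oral LD50 342.4 mg/kg < 500 mg/kg → Code R7 (Toxic).
Oral LD50 226.2 mg/kg meets the Code R7 criterion (Toxic), so the insecticide concentrate is Code R7.
Oral LD50 233.7 mg/kg meets the Code R7 criterion (Toxic), so the insecticide concentrate is Code R7.
Total Code R7: 7.58 kg + (two 2.92 kg packs = 5.84 kg) + 7.17 kg = 20.59 kg.
20.59 kg ≤ 25 kg (ocean vessel limit, Code R7) — within limit.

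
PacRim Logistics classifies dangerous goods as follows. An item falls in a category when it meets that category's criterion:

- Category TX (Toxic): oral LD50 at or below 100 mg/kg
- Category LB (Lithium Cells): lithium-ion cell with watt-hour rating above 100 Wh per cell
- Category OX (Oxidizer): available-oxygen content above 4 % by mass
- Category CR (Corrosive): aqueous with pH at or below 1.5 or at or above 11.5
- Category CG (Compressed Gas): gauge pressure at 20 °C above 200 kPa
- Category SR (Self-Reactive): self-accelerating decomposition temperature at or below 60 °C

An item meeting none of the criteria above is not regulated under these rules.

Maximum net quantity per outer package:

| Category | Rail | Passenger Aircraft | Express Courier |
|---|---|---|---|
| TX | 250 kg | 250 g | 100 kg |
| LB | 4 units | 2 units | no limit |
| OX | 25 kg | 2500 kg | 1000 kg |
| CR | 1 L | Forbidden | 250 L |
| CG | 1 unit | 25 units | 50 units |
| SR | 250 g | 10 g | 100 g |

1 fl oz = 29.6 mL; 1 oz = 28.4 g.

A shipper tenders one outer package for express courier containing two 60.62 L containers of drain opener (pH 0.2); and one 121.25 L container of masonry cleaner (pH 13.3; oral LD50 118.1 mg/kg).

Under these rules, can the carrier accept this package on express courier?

Yes

With pH 0.2 (≤ 1.5), the drain opener falls in Category CR.
Masonry cleaner: pH 13.3 ≥ 11.5 → Category CR (Corrosive).
Total Category CR: (two 60.62 L containers = 121.24 L) + 121.25 L = 242.49 L.
242.49 L ≤ 250 L (express courier limit, Category CR) — within limit.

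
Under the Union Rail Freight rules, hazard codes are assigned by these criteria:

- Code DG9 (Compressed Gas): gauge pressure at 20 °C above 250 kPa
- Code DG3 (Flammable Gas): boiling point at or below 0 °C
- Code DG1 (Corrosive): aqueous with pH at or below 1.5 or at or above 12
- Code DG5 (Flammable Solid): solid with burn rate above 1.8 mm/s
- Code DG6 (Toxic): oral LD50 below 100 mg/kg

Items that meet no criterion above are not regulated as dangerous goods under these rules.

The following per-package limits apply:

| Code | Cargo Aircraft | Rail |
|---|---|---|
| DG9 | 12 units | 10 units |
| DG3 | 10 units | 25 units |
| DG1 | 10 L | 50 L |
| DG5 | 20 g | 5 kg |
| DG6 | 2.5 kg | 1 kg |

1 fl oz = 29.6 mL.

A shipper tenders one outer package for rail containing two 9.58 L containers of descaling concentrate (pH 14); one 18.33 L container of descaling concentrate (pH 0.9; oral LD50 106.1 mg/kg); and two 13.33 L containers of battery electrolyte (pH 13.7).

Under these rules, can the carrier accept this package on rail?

No

pH 14 meets the Code DG1 criterion (Corrosive), so the descaling concentrate is Code DG1.
Descaling concentrate: pH 0.9 ≤ 1.5 → Code DG1 (Corrosive).
Battery electrolyte: pH 13.7 ≥ 12 → Code DG1 (Corrosive).
Code DG1 net quantity: (two 9.58 L containers = 19.16 L) + 18.33 L + (two 13.33 L containers = 26.66 L) = 64.15 L.
That exceeds the Code DG1 rail limit of 50 L.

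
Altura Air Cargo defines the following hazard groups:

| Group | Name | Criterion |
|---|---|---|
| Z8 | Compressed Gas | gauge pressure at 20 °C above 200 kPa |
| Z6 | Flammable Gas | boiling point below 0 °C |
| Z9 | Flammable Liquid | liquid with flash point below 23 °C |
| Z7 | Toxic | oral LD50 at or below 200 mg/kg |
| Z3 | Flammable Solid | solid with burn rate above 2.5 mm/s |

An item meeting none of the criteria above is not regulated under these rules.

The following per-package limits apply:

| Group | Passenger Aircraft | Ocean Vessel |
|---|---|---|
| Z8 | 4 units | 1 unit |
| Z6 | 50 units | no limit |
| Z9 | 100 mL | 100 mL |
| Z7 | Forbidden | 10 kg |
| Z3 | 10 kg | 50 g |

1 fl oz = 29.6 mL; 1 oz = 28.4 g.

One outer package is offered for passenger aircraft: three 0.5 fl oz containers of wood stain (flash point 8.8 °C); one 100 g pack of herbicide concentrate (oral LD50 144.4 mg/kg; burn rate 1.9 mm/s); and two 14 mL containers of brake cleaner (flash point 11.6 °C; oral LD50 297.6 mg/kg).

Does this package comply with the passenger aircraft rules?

No

With flash point 8.8 °C (< 23 °C), the wood stain falls in Group Z9.
With oral LD50 144.4 mg/kg (≤ 200 mg/kg), the herbicide concentrate falls in Group Z7.
The brake cleaner has flash point 11.6 °C, which is < 23 °C, so it is Group Z9 (Flammable Liquid).
Group Z7 quantity: 100 g.
By passenger aircraft, Group Z7 is Forbidden regardless of quantity.
Group Z9 net quantity: (three 0.5 fl oz containers = 44.4 mL) + (two 14 mL containers = 28 mL) = 72.4 mL.
72.4 mL ≤ 100 mL (passenger aircraft limit, Group Z9) — within limit.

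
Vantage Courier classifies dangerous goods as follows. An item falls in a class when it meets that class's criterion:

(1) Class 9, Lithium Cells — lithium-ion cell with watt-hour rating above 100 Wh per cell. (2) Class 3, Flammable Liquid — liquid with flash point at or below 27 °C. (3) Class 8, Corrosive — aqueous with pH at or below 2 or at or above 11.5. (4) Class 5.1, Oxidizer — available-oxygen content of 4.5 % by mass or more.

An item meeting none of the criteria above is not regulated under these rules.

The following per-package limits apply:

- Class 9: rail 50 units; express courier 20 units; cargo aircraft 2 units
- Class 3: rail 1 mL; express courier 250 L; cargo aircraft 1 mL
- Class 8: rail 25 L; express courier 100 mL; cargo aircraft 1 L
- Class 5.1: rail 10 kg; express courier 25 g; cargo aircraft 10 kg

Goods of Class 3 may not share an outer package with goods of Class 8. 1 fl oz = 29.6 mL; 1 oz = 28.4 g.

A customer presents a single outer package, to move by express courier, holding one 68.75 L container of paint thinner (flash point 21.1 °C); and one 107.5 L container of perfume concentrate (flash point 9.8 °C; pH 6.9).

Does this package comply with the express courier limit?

Flash point 21.1 °C meets the Class 3 criterion (Flammable Liquid), so the paint thinner is Class 3.
With flash point 9.8 °C (≤ 27 °C), the perfume concentrate falls in Class 3.
Total Class 3: 68.75 L + 107.5 L = 176.25 L.
That is within the Class 3 express courier limit of 250 L.

Yes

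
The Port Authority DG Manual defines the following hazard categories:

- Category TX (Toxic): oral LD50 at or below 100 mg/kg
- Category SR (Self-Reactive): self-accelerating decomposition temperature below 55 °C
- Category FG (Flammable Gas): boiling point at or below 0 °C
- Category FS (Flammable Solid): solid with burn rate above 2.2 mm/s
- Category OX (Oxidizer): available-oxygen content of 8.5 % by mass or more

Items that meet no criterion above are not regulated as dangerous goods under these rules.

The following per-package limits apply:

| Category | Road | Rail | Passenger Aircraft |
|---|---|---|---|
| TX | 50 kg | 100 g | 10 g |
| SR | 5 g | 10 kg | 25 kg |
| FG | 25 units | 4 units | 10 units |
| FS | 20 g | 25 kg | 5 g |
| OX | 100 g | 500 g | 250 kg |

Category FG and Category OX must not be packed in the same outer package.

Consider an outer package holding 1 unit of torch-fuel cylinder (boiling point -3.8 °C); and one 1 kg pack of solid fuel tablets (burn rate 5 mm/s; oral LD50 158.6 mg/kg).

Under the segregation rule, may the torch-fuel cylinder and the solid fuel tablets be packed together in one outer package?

Yes

Torch-fuel cylinder: boiling point -3.8 °C ≤ 0 °C → Category FG (Flammable Gas).
Solid fuel tablets: burn rate 5 mm/s > 2.2 mm/s → Category FS (Flammable Solid).
No segregation rule bars Category FG with Category FS.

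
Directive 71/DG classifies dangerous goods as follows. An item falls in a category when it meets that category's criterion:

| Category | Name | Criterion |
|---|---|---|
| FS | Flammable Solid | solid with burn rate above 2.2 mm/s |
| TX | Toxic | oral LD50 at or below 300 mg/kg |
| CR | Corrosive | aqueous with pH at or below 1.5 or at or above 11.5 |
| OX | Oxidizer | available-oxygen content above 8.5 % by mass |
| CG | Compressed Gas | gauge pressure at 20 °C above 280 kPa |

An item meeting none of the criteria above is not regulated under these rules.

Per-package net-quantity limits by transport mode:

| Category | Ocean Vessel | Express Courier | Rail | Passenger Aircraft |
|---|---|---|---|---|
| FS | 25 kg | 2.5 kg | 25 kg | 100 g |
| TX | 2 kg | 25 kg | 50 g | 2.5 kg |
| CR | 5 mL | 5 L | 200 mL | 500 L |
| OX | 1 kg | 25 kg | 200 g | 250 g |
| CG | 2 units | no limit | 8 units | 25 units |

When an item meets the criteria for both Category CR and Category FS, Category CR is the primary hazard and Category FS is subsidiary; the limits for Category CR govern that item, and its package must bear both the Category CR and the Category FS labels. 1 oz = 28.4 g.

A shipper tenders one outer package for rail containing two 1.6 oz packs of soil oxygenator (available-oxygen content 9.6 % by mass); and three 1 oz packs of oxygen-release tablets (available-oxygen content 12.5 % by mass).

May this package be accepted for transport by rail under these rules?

The soil oxygenator has available-oxygen content 9.6 % by mass, which is > 8.5 % by mass, so it is Category OX (Oxidizer).
With available-oxygen content 12.5 % by mass (> 8.5 % by mass), the oxygen-release tablets fall in Category OX.
Total Category OX: (two 1.6 oz packs = 90.88 g) + (three 1 oz packs = 85.2 g) = 176.08 g.
176.08 g is within the rail limit of 200 g for Category OX.

Yes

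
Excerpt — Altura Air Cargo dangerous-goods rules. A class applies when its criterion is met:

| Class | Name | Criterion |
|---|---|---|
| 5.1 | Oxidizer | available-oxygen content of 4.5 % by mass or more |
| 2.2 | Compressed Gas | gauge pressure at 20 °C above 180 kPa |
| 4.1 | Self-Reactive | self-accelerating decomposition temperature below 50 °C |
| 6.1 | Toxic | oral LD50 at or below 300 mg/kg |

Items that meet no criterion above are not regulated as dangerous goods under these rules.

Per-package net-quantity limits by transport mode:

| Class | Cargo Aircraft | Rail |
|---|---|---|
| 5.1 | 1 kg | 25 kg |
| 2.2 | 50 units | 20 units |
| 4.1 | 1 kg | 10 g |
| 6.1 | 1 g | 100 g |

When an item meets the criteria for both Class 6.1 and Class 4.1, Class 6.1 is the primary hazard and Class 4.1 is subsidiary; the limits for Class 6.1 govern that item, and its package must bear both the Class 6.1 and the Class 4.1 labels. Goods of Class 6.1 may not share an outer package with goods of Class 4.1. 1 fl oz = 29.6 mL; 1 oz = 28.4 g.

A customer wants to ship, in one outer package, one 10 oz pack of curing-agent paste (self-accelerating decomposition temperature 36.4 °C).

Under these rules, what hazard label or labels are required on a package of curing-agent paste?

Self-accelerating decomposition temperature 36.4 °C meets the Class 4.1 criterion (Self-Reactive), so the curing-agent paste is Class 4.1.
Only the Class 4.1 label is required.

Class 4.1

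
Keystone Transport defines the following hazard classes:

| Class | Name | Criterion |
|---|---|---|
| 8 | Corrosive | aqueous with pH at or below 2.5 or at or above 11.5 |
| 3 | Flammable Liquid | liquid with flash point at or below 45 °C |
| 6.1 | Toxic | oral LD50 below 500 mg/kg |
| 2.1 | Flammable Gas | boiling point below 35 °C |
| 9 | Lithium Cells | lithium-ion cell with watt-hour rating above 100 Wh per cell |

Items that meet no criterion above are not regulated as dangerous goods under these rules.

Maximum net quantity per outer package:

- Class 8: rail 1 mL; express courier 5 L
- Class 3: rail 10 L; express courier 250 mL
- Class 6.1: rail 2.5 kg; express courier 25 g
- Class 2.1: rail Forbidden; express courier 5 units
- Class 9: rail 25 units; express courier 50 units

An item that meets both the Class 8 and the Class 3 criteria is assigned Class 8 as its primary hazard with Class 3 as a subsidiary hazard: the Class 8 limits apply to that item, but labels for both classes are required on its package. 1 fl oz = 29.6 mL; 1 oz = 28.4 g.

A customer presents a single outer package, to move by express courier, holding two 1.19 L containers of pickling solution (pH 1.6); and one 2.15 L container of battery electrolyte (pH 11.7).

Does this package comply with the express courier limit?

With pH 1.6 (≤ 2.5), the pickling solution falls in Class 8.
The battery electrolyte has pH 11.7, which is ≥ 11.5, so it is Class 8 (Corrosive).
Class 8 net quantity: (two 1.19 L containers = 2.38 L) + 2.15 L = 4.53 L.
4.53 L ≤ 5 L (express courier limit, Class 8) — within limit.

Yes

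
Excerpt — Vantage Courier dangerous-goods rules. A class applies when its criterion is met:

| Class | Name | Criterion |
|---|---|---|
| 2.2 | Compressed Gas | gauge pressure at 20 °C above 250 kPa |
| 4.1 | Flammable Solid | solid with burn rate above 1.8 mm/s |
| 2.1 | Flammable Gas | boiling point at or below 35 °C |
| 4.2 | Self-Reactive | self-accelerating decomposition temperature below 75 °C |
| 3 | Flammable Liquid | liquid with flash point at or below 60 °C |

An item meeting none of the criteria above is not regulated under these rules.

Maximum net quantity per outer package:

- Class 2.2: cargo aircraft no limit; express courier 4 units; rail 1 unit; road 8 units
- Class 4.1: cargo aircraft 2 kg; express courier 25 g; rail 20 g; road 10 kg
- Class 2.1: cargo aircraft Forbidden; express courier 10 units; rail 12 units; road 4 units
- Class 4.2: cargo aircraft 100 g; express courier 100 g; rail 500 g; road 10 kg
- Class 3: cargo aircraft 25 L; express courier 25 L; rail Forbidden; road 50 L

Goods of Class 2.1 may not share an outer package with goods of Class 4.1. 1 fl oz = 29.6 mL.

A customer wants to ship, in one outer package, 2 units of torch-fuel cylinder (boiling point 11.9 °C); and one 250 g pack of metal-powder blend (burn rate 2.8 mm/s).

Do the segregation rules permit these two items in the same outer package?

No

Boiling point 11.9 °C meets the Class 2.1 criterion (Flammable Gas), so the torch-fuel cylinder is Class 2.1.
With burn rate 2.8 mm/s (> 1.8 mm/s), the metal-powder blend falls in Class 4.1.
Class 2.1 and Class 4.1 may not share an outer package.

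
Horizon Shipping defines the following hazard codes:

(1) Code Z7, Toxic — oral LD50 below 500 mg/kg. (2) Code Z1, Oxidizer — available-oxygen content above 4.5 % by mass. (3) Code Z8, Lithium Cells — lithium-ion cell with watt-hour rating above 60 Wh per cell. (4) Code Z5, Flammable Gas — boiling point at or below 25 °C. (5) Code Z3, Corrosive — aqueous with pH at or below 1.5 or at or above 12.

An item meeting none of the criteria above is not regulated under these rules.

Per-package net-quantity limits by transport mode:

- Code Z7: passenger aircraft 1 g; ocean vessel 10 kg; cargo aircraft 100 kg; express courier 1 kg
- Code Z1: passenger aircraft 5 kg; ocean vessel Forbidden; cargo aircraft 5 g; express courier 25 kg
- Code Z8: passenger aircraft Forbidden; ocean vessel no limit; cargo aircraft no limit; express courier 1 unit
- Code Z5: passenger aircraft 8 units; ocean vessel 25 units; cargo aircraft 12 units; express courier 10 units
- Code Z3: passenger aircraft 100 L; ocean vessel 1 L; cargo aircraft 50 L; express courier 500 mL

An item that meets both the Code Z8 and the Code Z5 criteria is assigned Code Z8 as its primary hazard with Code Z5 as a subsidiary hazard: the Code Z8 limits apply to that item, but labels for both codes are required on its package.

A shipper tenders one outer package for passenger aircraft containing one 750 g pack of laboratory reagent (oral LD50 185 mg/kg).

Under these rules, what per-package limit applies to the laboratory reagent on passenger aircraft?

1 g

Oral LD50 185 mg/kg meets the Code Z7 criterion (Toxic), so the laboratory reagent is Code Z7.
The passenger aircraft limit for Code Z7 is 1 g.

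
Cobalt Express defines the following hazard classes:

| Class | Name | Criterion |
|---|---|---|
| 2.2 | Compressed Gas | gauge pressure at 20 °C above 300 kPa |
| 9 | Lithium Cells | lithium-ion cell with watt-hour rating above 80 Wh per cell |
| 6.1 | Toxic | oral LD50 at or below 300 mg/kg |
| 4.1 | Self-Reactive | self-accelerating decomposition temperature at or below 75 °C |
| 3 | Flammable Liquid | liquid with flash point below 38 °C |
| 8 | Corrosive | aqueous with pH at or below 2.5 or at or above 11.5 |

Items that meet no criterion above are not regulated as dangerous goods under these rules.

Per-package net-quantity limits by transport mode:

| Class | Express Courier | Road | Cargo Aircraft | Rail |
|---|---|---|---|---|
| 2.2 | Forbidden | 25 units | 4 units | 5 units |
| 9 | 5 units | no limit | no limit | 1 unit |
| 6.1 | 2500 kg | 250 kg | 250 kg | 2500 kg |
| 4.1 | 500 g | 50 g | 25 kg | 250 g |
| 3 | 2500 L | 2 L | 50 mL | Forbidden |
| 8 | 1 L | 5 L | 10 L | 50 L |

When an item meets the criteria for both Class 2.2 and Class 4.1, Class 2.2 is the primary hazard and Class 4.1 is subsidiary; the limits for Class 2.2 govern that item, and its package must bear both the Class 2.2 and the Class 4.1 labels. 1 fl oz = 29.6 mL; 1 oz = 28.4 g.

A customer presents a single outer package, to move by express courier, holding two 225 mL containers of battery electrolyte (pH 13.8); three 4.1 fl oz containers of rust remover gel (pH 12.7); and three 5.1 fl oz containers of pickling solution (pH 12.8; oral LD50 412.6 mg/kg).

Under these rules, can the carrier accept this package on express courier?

No

pH 13.8 meets the Class 8 criterion (Corrosive), so the battery electrolyte is Class 8.
Rust remover gel: pH 12.7 ≥ 11.5 → Class 8 (Corrosive).
pH 12.8 meets the Class 8 criterion (Corrosive), so the pickling solution is Class 8.
Class 8 net quantity: (two 225 mL containers = 450 mL) + (three 4.1 fl oz containers = 364.08 mL) + (three 5.1 fl oz containers = 452.88 mL) = 1266.96 mL.
1266.96 mL exceeds the express courier limit of 1 L for Class 8.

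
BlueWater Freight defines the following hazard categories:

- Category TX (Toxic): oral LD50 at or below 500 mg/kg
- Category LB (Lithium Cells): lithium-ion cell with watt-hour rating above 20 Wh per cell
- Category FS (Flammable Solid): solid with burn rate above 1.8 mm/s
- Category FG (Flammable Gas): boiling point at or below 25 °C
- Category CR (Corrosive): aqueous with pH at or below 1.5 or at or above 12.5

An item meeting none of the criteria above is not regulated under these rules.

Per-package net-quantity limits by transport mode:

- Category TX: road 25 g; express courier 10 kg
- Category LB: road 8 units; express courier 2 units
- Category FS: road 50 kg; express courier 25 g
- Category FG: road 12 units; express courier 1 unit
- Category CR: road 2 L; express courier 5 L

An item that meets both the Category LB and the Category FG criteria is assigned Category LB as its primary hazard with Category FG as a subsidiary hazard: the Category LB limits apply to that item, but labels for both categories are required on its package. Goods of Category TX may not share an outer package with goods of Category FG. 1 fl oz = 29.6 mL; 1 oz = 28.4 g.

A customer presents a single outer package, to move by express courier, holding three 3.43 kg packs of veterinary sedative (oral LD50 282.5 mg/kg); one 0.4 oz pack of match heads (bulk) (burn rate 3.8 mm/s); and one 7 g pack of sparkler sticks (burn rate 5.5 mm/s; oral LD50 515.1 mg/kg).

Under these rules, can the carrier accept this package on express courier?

Veterinary sedative: oral LD50 282.5 mg/kg ≤ 500 mg/kg → Category TX (Toxic).
The match heads (bulk) have burn rate 3.8 mm/s, which is > 1.8 mm/s, so they are Category FS (Flammable Solid).
The sparkler sticks have burn rate 5.5 mm/s, which is > 1.8 mm/s, so they are Category FS (Flammable Solid).
Category FS net quantity: (one 0.4 oz pack = 11.36 g) + 7 g = 18.36 g.
18.36 g ≤ 25 g (express courier limit, Category FS) — within limit.
Category TX quantity: three 3.43 kg packs = 10.29 kg.
10.29 kg > 10 kg (express courier limit, Category TX) — over the limit.
The segregation rule (Category TX with Category FG) does not apply to Category FS with Category TX.

No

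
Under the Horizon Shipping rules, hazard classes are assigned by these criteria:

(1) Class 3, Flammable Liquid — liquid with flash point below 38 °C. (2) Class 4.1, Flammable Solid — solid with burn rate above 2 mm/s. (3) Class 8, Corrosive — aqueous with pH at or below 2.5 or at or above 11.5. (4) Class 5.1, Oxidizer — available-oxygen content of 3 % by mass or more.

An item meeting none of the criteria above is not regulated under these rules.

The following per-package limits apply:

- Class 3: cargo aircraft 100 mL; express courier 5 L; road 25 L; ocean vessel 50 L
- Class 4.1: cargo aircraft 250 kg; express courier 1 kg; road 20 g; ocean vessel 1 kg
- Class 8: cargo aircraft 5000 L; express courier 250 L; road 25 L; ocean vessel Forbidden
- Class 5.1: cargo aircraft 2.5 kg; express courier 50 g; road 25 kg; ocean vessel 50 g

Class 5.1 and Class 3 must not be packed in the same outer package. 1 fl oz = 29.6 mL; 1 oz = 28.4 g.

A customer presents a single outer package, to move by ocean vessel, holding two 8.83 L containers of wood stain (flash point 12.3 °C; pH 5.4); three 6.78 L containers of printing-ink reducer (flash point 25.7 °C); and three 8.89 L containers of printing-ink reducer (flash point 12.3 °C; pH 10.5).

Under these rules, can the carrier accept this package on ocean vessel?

No

The wood stain has flash point 12.3 °C, which is < 38 °C, so it is Class 3 (Flammable Liquid).
Flash point 25.7 °C meets the Class 3 criterion (Flammable Liquid), so the printing-ink reducer is Class 3.
The printing-ink reducer has flash point 12.3 °C, which is < 38 °C, so it is Class 3 (Flammable Liquid).
Total Class 3: (two 8.83 L containers = 17.66 L) + (three 6.78 L containers = 20.34 L) + (three 8.89 L containers = 26.67 L) = 64.67 L.
64.67 L > 50 L (ocean vessel limit, Class 3) — over the limit.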